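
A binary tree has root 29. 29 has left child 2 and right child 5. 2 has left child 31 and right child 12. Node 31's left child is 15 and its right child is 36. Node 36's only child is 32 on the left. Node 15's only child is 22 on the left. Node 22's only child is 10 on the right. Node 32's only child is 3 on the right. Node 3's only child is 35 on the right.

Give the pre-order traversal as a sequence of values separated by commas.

Pre-order visits the node, then its left subtree, then its right subtree.
Visit 29.
At 29: go left to 2.
  Visit 2.
  At 2: go left to 31.
    Visit 31.
    At 31: go left to 15.
      Visit 15.
      At 15: go left to 22.
        Visit 22.
        At 22: no left child.
        At 22: go right to 10.
          10 is a leaf — visit 10.
      At 15: no right child.
    At 31: go right to 36.
      Visit 36.
      At 36: go left to 32.
        Visit 32.
        At 32: no left child.
        At 32: go right to 3.
          Visit 3.
          At 3: no left child.
          At 3: go right to 35.
            35 is a leaf — visit 35.
      At 36: no right child.
  At 2: go right to 12.
    12 is a leaf — visit 12.
At 29: go right to 5.
  5 is a leaf — visit 5.

29, 2, 31, 15, 22, 10, 36, 32, 3, 35, 12, 5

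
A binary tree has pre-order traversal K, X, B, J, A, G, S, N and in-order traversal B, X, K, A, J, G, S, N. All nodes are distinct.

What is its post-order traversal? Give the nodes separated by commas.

B, X, A, N, S, G, J, K

The first element of pre-order is the root; it splits in-order into left and right subtrees.
Root K: left subtree has 2 nodes {B, X}, right has 5 {A, J, G, S, N}.
  Root X: left subtree has 1 node {B}, right has 0 { }.
  Root J: left subtree has 1 node {A}, right has 3 {G, S, N}.
    Root G: left subtree has 0 nodes { }, right has 2 {S, N}.
      Root S: left subtree has 0 nodes { }, right has 1 {N}.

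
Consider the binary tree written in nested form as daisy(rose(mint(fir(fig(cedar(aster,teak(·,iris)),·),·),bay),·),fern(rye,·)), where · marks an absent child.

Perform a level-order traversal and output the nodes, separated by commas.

daisy, rose, fern, mint, rye, fir, bay, fig, cedar, aster, teak, iris

Level-order visits nodes level by level from the root, left to right within each level.
Level 0: daisy
Level 1: rose, fern
Level 2: mint, rye
Level 3: fir, bay
Level 4: fig
Level 5: cedar
Level 6: aster, teak
Level 7: iris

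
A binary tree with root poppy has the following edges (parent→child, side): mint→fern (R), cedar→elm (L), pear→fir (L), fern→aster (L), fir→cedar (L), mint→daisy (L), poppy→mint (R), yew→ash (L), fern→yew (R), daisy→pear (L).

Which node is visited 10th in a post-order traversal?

Post-order visits the left subtree, then the right subtree, then the node.
At poppy: no left child.
At poppy: go right to mint.
  At mint: go left to daisy.
    At daisy: go left to pear.
      At pear: go left to fir.
        At fir: go left to cedar.
          At cedar: go left to elm.
            elm is a leaf — visit elm.
          At cedar: no right child.
          Visit cedar.
        At fir: no right child.
        Visit fir.
      At pear: no right child.
      Visit pear.
    At daisy: no right child.
    Visit daisy.
  At mint: go right to fern.
    At fern: go left to aster.
      aster is a leaf — visit aster.
    At fern: go right to yew.
      At yew: go left to ash.
        ash is a leaf — visit ash.
      At yew: no right child.
      Visit yew.
    Visit fern.
  Visit mint.
Visit poppy.
Full post-order sequence: elm, cedar, fir, pear, daisy, aster, ash, yew, fern, mint, poppy.

mint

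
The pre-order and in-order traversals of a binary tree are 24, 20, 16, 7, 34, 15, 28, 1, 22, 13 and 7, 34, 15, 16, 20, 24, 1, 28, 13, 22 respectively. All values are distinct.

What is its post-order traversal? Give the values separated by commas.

15, 34, 7, 16, 20, 1, 13, 22, 28, 24

The first element of pre-order is the root; it splits in-order into left and right subtrees.
Root 24: left subtree has 5 nodes {7, 34, 15, 16, 20}, right has 4 {1, 28, 13, 22}.
  Root 20: left subtree has 4 nodes {7, 34, 15, 16}, right has 0 { }.
    Root 16: left subtree has 3 nodes {7, 34, 15}, right has 0 { }.
      Root 7: left subtree has 0 nodes { }, right has 2 {34, 15}.
        Root 34: left subtree has 0 nodes { }, right has 1 {15}.
  Root 28: left subtree has 1 node {1}, right has 2 {13, 22}.
    Root 22: left subtree has 1 node {13}, right has 0 { }.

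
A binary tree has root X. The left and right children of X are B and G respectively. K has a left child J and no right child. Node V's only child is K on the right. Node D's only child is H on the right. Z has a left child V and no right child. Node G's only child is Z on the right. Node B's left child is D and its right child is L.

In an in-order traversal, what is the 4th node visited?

In-order visits the left subtree, then the node, then the right subtree.
At X: go left to B.
  At B: go left to D.
    At D: no left child.
    Visit D.
    At D: go right to H.
      H is a leaf — visit H.
  Visit B.
  At B: go right to L.
    L is a leaf — visit L.
Visit X.
At X: go right to G.
  At G: no left child.
  Visit G.
  At G: go right to Z.
    At Z: go left to V.
      At V: no left child.
      Visit V.
      At V: go right to K.
        At K: go left to J.
          J is a leaf — visit J.
        Visit K.
        At K: no right child.
    Visit Z.
    At Z: no right child.
Full in-order sequence: D, H, B, L, X, G, V, J, K, Z.

L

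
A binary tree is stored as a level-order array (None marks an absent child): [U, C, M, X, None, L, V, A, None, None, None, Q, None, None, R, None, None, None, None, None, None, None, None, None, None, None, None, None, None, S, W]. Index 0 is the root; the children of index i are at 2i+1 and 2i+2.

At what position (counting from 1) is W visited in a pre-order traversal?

11

Pre-order visits the node, then its left subtree, then its right subtree.
Visit U.
At U: go left to C.
  Visit C.
  At C: go left to X.
    Visit X.
    At X: go left to A.
      A is a leaf — visit A.
    At X: no right child.
  At C: no right child.
At U: go right to M.
  Visit M.
  At M: go left to L.
    Visit L.
    At L: go left to Q.
      Q is a leaf — visit Q.
    At L: no right child.
  At M: go right to V.
    Visit V.
    At V: no left child.
    At V: go right to R.
      Visit R.
      At R: go left to S.
        S is a leaf — visit S.
      At R: go right to W.
        W is a leaf — visit W.
Full pre-order sequence: U, C, X, A, M, L, Q, V, R, S, W.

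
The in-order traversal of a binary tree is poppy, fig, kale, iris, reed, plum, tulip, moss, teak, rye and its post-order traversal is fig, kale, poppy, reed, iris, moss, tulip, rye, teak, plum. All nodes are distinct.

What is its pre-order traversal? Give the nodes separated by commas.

plum, iris, poppy, kale, fig, reed, teak, tulip, moss, rye

The last element of post-order is the root; it splits in-order into left and right subtrees.
Root plum: left subtree has 5 nodes {poppy, fig, kale, iris, reed}, right has 4 {tulip, moss, teak, rye}.
  Root iris: left subtree has 3 nodes {poppy, fig, kale}, right has 1 {reed}.
    Root poppy: left subtree has 0 nodes { }, right has 2 {fig, kale}.
      Root kale: left subtree has 1 node {fig}, right has 0 { }.
  Root teak: left subtree has 2 nodes {tulip, moss}, right has 1 {rye}.
    Root tulip: left subtree has 0 nodes { }, right has 1 {moss}.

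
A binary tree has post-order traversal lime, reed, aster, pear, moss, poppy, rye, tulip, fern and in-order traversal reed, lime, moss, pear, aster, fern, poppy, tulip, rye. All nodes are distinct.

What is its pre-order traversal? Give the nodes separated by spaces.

The last element of post-order is the root; it splits in-order into left and right subtrees.
Root fern: left subtree has 5 nodes {reed, lime, moss, pear, aster}, right has 3 {poppy, tulip, rye}.
  Root moss: left subtree has 2 nodes {reed, lime}, right has 2 {pear, aster}.
    Root reed: left subtree has 0 nodes { }, right has 1 {lime}.
    Root pear: left subtree has 0 nodes { }, right has 1 {aster}.
  Root tulip: left subtree has 1 node {poppy}, right has 1 {rye}.

fern moss reed lime pear aster tulip poppy rye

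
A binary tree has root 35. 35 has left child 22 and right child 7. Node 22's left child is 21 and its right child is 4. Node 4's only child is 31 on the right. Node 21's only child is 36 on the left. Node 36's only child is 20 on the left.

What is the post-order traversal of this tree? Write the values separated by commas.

Post-order visits the left subtree, then the right subtree, then the node.
At 35: go left to 22.
  At 22: go left to 21.
    At 21: go left to 36.
      At 36: go left to 20.
        20 is a leaf — visit 20.
      At 36: no right child.
      Visit 36.
    At 21: no right child.
    Visit 21.
  At 22: go right to 4.
    At 4: no left child.
    At 4: go right to 31.
      31 is a leaf — visit 31.
    Visit 4.
  Visit 22.
At 35: go right to 7.
  7 is a leaf — visit 7.
Visit 35.

20, 36, 21, 31, 4, 22, 7, 35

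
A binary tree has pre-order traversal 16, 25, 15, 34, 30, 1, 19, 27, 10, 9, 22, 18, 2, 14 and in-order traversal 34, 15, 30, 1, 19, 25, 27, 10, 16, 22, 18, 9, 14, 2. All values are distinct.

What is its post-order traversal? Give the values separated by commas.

The first element of pre-order is the root; it splits in-order into left and right subtrees.
Root 16: left subtree has 8 nodes {34, 15, 30, 1, 19, 25, 27, 10}, right has 5 {22, 18, 9, 14, 2}.
  Root 25: left subtree has 5 nodes {34, 15, 30, 1, 19}, right has 2 {27, 10}.
    Root 15: left subtree has 1 node {34}, right has 3 {30, 1, 19}.
      Root 30: left subtree has 0 nodes { }, right has 2 {1, 19}.
        Root 1: left subtree has 0 nodes { }, right has 1 {19}.
    Root 27: left subtree has 0 nodes { }, right has 1 {10}.
  Root 9: left subtree has 2 nodes {22, 18}, right has 2 {14, 2}.
    Root 22: left subtree has 0 nodes { }, right has 1 {18}.
    Root 2: left subtree has 1 node {14}, right has 0 { }.

34, 19, 1, 30, 15, 10, 27, 25, 18, 22, 14, 2, 9, 16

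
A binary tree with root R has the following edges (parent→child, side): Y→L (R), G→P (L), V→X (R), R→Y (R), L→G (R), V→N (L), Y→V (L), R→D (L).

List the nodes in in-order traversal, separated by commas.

In-order visits the left subtree, then the node, then the right subtree.
At R: go left to D.
  D is a leaf — visit D.
Visit R.
At R: go right to Y.
  At Y: go left to V.
    At V: go left to N.
      N is a leaf — visit N.
    Visit V.
    At V: go right to X.
      X is a leaf — visit X.
  Visit Y.
  At Y: go right to L.
    At L: no left child.
    Visit L.
    At L: go right to G.
      At G: go left to P.
        P is a leaf — visit P.
      Visit G.
      At G: no right child.

D, R, N, V, X, Y, L, P, G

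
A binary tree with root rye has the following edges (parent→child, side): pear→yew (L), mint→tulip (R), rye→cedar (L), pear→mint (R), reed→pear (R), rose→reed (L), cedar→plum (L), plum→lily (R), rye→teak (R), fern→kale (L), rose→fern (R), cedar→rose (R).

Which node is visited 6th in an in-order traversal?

pear

In-order visits the left subtree, then the node, then the right subtree.
At rye: go left to cedar.
  At cedar: go left to plum.
    At plum: no left child.
    Visit plum.
    At plum: go right to lily.
      lily is a leaf — visit lily.
  Visit cedar.
  At cedar: go right to rose.
    At rose: go left to reed.
      At reed: no left child.
      Visit reed.
      At reed: go right to pear.
        At pear: go left to yew.
          yew is a leaf — visit yew.
        Visit pear.
        At pear: go right to mint.
          At mint: no left child.
          Visit mint.
          At mint: go right to tulip.
            tulip is a leaf — visit tulip.
    Visit rose.
    At rose: go right to fern.
      At fern: go left to kale.
        kale is a leaf — visit kale.
      Visit fern.
      At fern: no right child.
Visit rye.
At rye: go right to teak.
  teak is a leaf — visit teak.
Full in-order sequence: plum, lily, cedar, reed, yew, pear, mint, tulip, rose, kale, fern, rye, teak.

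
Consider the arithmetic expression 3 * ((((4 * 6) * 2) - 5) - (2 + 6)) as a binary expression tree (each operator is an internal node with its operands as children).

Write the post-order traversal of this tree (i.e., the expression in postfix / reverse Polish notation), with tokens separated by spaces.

3 4 6 * 2 * 5 - 2 6 + - *

Post-order on an expression tree gives postfix notation: for each operator, emit left operand, right operand, then the operator.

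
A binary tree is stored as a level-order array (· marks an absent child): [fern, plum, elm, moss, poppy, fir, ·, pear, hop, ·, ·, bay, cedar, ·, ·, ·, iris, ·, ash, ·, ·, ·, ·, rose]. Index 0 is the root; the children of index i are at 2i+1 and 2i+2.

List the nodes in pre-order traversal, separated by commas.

Pre-order visits the node, then its left subtree, then its right subtree.
Visit fern.
At fern: go left to plum.
  Visit plum.
  At plum: go left to moss.
    Visit moss.
    At moss: go left to pear.
      Visit pear.
      At pear: no left child.
      At pear: go right to iris.
        iris is a leaf — visit iris.
    At moss: go right to hop.
      Visit hop.
      At hop: no left child.
      At hop: go right to ash.
        ash is a leaf — visit ash.
  At plum: go right to poppy.
    poppy is a leaf — visit poppy.
At fern: go right to elm.
  Visit elm.
  At elm: go left to fir.
    Visit fir.
    At fir: go left to bay.
      Visit bay.
      At bay: go left to rose.
        rose is a leaf — visit rose.
      At bay: no right child.
    At fir: go right to cedar.
      cedar is a leaf — visit cedar.
  At elm: no right child.

fern, plum, moss, pear, iris, hop, ash, poppy, elm, fir, bay, rose, cedar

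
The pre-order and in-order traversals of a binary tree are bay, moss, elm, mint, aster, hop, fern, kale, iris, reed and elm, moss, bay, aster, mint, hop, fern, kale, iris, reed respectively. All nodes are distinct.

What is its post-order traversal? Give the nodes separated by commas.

elm, moss, aster, reed, iris, kale, fern, hop, mint, bay

The first element of pre-order is the root; it splits in-order into left and right subtrees.
Root bay: left subtree has 2 nodes {elm, moss}, right has 7 {aster, mint, hop, fern, kale, iris, reed}.
  Root moss: left subtree has 1 node {elm}, right has 0 { }.
  Root mint: left subtree has 1 node {aster}, right has 5 {hop, fern, kale, iris, reed}.
    Root hop: left subtree has 0 nodes { }, right has 4 {fern, kale, iris, reed}.
      Root fern: left subtree has 0 nodes { }, right has 3 {kale, iris, reed}.
        Root kale: left subtree has 0 nodes { }, right has 2 {iris, reed}.
          Root iris: left subtree has 0 nodes { }, right has 1 {reed}.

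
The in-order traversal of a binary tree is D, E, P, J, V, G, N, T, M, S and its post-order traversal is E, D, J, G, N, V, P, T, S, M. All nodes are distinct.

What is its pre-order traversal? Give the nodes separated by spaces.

M T P D E V J N G S

The last element of post-order is the root; it splits in-order into left and right subtrees.
Root M: left subtree has 8 nodes {D, E, P, J, V, G, N, T}, right has 1 {S}.
  Root T: left subtree has 7 nodes {D, E, P, J, V, G, N}, right has 0 { }.
    Root P: left subtree has 2 nodes {D, E}, right has 4 {J, V, G, N}.
      Root D: left subtree has 0 nodes { }, right has 1 {E}.
      Root V: left subtree has 1 node {J}, right has 2 {G, N}.
        Root N: left subtree has 1 node {G}, right has 0 { }.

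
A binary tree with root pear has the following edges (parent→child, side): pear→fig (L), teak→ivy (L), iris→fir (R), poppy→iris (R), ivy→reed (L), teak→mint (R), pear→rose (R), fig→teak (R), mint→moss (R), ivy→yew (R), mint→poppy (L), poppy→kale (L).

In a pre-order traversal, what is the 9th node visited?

kale

Pre-order visits the node, then its left subtree, then its right subtree.
Visit pear.
At pear: go left to fig.
  Visit fig.
  At fig: no left child.
  At fig: go right to teak.
    Visit teak.
    At teak: go left to ivy.
      Visit ivy.
      At ivy: go left to reed.
        reed is a leaf — visit reed.
      At ivy: go right to yew.
        yew is a leaf — visit yew.
    At teak: go right to mint.
      Visit mint.
      At mint: go left to poppy.
        Visit poppy.
        At poppy: go left to kale.
          kale is a leaf — visit kale.
        At poppy: go right to iris.
          Visit iris.
          At iris: no left child.
          At iris: go right to fir.
            fir is a leaf — visit fir.
      At mint: go right to moss.
        moss is a leaf — visit moss.
At pear: go right to rose.
  rose is a leaf — visit rose.
Full pre-order sequence: pear, fig, teak, ivy, reed, yew, mint, poppy, kale, iris, fir, moss, rose.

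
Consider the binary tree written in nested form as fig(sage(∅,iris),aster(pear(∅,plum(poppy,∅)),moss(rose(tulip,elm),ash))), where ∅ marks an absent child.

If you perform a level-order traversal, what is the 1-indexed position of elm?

12

Level-order visits nodes level by level from the root, left to right within each level.
Level 0: fig
Level 1: sage, aster
Level 2: iris, pear, moss
Level 3: plum, rose, ash
Level 4: poppy, tulip, elm
Full level-order sequence: fig, sage, aster, iris, pear, moss, plum, rose, ash, poppy, tulip, elm.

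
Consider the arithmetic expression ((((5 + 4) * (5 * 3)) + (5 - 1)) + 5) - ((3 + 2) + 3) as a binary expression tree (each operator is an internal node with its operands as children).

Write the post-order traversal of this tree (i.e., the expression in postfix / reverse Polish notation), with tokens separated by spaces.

Post-order on an expression tree gives postfix notation: for each operator, emit left operand, right operand, then the operator.

5 4 + 5 3 * * 5 1 - + 5 + 3 2 + 3 + -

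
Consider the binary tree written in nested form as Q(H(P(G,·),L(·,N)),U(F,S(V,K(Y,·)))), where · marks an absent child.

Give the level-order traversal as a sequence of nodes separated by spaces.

Q H U P L F S G N V K Y

Level-order visits nodes level by level from the root, left to right within each level.
Level 0: Q
Level 1: H, U
Level 2: P, L, F, S
Level 3: G, N, V, K
Level 4: Y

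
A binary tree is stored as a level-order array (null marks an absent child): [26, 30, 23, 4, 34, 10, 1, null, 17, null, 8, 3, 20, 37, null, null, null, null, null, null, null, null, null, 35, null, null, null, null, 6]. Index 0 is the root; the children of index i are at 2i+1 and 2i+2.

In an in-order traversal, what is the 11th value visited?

In-order visits the left subtree, then the node, then the right subtree.
At 26: go left to 30.
  At 30: go left to 4.
    At 4: no left child.
    Visit 4.
    At 4: go right to 17.
      17 is a leaf — visit 17.
  Visit 30.
  At 30: go right to 34.
    At 34: no left child.
    Visit 34.
    At 34: go right to 8.
      8 is a leaf — visit 8.
Visit 26.
At 26: go right to 23.
  At 23: go left to 10.
    At 10: go left to 3.
      At 3: go left to 35.
        35 is a leaf — visit 35.
      Visit 3.
      At 3: no right child.
    Visit 10.
    At 10: go right to 20.
      20 is a leaf — visit 20.
  Visit 23.
  At 23: go right to 1.
    At 1: go left to 37.
      At 37: no left child.
      Visit 37.
      At 37: go right to 6.
        6 is a leaf — visit 6.
    Visit 1.
    At 1: no right child.
Full in-order sequence: 4, 17, 30, 34, 8, 26, 35, 3, 10, 20, 23, 37, 6, 1.

23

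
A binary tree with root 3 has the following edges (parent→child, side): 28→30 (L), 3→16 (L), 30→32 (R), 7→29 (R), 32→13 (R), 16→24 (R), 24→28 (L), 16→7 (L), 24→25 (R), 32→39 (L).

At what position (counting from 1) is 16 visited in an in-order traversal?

In-order visits the left subtree, then the node, then the right subtree.
At 3: go left to 16.
  At 16: go left to 7.
    At 7: no left child.
    Visit 7.
    At 7: go right to 29.
      29 is a leaf — visit 29.
  Visit 16.
  At 16: go right to 24.
    At 24: go left to 28.
      At 28: go left to 30.
        At 30: no left child.
        Visit 30.
        At 30: go right to 32.
          At 32: go left to 39.
            39 is a leaf — visit 39.
          Visit 32.
          At 32: go right to 13.
            13 is a leaf — visit 13.
      Visit 28.
      At 28: no right child.
    Visit 24.
    At 24: go right to 25.
      25 is a leaf — visit 25.
Visit 3.
At 3: no right child.
Full in-order sequence: 7, 29, 16, 30, 39, 32, 13, 28, 24, 25, 3.

3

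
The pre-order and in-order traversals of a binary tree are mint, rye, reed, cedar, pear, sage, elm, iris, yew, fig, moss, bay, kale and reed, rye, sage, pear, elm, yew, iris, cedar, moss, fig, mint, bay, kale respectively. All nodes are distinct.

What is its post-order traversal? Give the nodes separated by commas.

The first element of pre-order is the root; it splits in-order into left and right subtrees.
Root mint: left subtree has 10 nodes {reed, rye, sage, pear, elm, yew, iris, cedar, moss, fig}, right has 2 {bay, kale}.
  Root rye: left subtree has 1 node {reed}, right has 8 {sage, pear, elm, yew, iris, cedar, moss, fig}.
    Root cedar: left subtree has 5 nodes {sage, pear, elm, yew, iris}, right has 2 {moss, fig}.
      Root pear: left subtree has 1 node {sage}, right has 3 {elm, yew, iris}.
        Root elm: left subtree has 0 nodes { }, right has 2 {yew, iris}.
          Root iris: left subtree has 1 node {yew}, right has 0 { }.
      Root fig: left subtree has 1 node {moss}, right has 0 { }.
  Root bay: left subtree has 0 nodes { }, right has 1 {kale}.

reed, sage, yew, iris, elm, pear, moss, fig, cedar, rye, kale, bay, mint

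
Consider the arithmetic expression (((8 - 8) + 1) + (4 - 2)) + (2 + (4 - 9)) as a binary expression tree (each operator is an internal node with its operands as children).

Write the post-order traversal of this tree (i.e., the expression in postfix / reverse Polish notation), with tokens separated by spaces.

Post-order on an expression tree gives postfix notation: for each operator, emit left operand, right operand, then the operator.

8 8 - 1 + 4 2 - + 2 4 9 - + +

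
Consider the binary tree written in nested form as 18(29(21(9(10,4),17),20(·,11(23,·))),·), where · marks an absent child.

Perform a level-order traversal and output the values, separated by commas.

18, 29, 21, 20, 9, 17, 11, 10, 4, 23

Level-order visits nodes level by level from the root, left to right within each level.
Level 0: 18
Level 1: 29
Level 2: 21, 20
Level 3: 9, 17, 11
Level 4: 10, 4, 23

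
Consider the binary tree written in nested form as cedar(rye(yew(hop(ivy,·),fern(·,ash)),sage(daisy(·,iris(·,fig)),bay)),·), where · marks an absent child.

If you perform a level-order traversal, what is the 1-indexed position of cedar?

1

Level-order visits nodes level by level from the root, left to right within each level.
Level 0: cedar
Level 1: rye
Level 2: yew, sage
Level 3: hop, fern, daisy, bay
Level 4: ivy, ash, iris
Level 5: fig
Full level-order sequence: cedar, rye, yew, sage, hop, fern, daisy, bay, ivy, ash, iris, fig.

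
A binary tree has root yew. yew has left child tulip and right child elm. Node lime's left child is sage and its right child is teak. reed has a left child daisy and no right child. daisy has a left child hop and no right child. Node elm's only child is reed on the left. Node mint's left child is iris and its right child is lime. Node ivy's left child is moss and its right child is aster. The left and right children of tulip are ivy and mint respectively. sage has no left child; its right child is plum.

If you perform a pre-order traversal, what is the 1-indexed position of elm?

Pre-order visits the node, then its left subtree, then its right subtree.
Visit yew.
At yew: go left to tulip.
  Visit tulip.
  At tulip: go left to ivy.
    Visit ivy.
    At ivy: go left to moss.
      moss is a leaf — visit moss.
    At ivy: go right to aster.
      aster is a leaf — visit aster.
  At tulip: go right to mint.
    Visit mint.
    At mint: go left to iris.
      iris is a leaf — visit iris.
    At mint: go right to lime.
      Visit lime.
      At lime: go left to sage.
        Visit sage.
        At sage: no left child.
        At sage: go right to plum.
          plum is a leaf — visit plum.
      At lime: go right to teak.
        teak is a leaf — visit teak.
At yew: go right to elm.
  Visit elm.
  At elm: go left to reed.
    Visit reed.
    At reed: go left to daisy.
      Visit daisy.
      At daisy: go left to hop.
        hop is a leaf — visit hop.
      At daisy: no right child.
    At reed: no right child.
  At elm: no right child.
Full pre-order sequence: yew, tulip, ivy, moss, aster, mint, iris, lime, sage, plum, teak, elm, reed, daisy, hop.

12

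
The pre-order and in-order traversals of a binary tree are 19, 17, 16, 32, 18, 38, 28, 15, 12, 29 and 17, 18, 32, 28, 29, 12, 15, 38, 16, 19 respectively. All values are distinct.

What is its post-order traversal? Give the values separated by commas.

The first element of pre-order is the root; it splits in-order into left and right subtrees.
Root 19: left subtree has 9 nodes {17, 18, 32, 28, 29, 12, 15, 38, 16}, right has 0 { }.
  Root 17: left subtree has 0 nodes { }, right has 8 {18, 32, 28, 29, 12, 15, 38, 16}.
    Root 16: left subtree has 7 nodes {18, 32, 28, 29, 12, 15, 38}, right has 0 { }.
      Root 32: left subtree has 1 node {18}, right has 5 {28, 29, 12, 15, 38}.
        Root 38: left subtree has 4 nodes {28, 29, 12, 15}, right has 0 { }.
          Root 28: left subtree has 0 nodes { }, right has 3 {29, 12, 15}.
            Root 15: left subtree has 2 nodes {29, 12}, right has 0 { }.
              Root 12: left subtree has 1 node {29}, right has 0 { }.

18, 29, 12, 15, 28, 38, 32, 16, 17, 19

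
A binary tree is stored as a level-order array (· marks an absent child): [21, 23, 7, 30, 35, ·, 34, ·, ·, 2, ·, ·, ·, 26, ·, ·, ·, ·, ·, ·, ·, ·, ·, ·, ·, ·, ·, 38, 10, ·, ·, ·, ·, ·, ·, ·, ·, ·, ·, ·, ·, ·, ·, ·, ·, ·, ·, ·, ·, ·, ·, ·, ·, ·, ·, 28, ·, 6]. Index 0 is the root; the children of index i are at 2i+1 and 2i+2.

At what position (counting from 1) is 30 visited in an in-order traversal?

1

In-order visits the left subtree, then the node, then the right subtree.
At 21: go left to 23.
  At 23: go left to 30.
    30 is a leaf — visit 30.
  Visit 23.
  At 23: go right to 35.
    At 35: go left to 2.
      2 is a leaf — visit 2.
    Visit 35.
    At 35: no right child.
Visit 21.
At 21: go right to 7.
  At 7: no left child.
  Visit 7.
  At 7: go right to 34.
    At 34: go left to 26.
      At 26: go left to 38.
        At 38: go left to 28.
          28 is a leaf — visit 28.
        Visit 38.
        At 38: no right child.
      Visit 26.
      At 26: go right to 10.
        At 10: go left to 6.
          6 is a leaf — visit 6.
        Visit 10.
        At 10: no right child.
    Visit 34.
    At 34: no right child.
Full in-order sequence: 30, 23, 2, 35, 21, 7, 28, 38, 26, 6, 10, 34.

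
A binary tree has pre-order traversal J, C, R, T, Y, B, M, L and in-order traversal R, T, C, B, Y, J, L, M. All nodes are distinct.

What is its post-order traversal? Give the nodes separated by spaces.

The first element of pre-order is the root; it splits in-order into left and right subtrees.
Root J: left subtree has 5 nodes {R, T, C, B, Y}, right has 2 {L, M}.
  Root C: left subtree has 2 nodes {R, T}, right has 2 {B, Y}.
    Root R: left subtree has 0 nodes { }, right has 1 {T}.
    Root Y: left subtree has 1 node {B}, right has 0 { }.
  Root M: left subtree has 1 node {L}, right has 0 { }.

T R B Y C L M J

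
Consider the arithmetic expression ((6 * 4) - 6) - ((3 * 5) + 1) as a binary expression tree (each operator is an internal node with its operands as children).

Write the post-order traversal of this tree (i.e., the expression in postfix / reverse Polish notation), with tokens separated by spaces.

Post-order on an expression tree gives postfix notation: for each operator, emit left operand, right operand, then the operator.

6 4 * 6 - 3 5 * 1 + -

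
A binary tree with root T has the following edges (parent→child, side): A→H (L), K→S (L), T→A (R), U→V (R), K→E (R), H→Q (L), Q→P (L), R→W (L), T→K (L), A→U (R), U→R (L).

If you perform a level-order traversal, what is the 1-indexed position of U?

Level-order visits nodes level by level from the root, left to right within each level.
Level 0: T
Level 1: K, A
Level 2: S, E, H, U
Level 3: Q, R, V
Level 4: P, W
Full level-order sequence: T, K, A, S, E, H, U, Q, R, V, P, W.

7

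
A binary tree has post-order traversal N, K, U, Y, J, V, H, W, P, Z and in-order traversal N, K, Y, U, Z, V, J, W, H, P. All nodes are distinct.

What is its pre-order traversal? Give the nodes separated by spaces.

The last element of post-order is the root; it splits in-order into left and right subtrees.
Root Z: left subtree has 4 nodes {N, K, Y, U}, right has 5 {V, J, W, H, P}.
  Root Y: left subtree has 2 nodes {N, K}, right has 1 {U}.
    Root K: left subtree has 1 node {N}, right has 0 { }.
  Root P: left subtree has 4 nodes {V, J, W, H}, right has 0 { }.
    Root W: left subtree has 2 nodes {V, J}, right has 1 {H}.
      Root V: left subtree has 0 nodes { }, right has 1 {J}.

Z Y K N U P W V J H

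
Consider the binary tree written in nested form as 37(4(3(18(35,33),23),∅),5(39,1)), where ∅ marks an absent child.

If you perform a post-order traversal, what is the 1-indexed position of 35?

Post-order visits the left subtree, then the right subtree, then the node.
At 37: go left to 4.
  At 4: go left to 3.
    At 3: go left to 18.
      At 18: go left to 35.
        35 is a leaf — visit 35.
      At 18: go right to 33.
        33 is a leaf — visit 33.
      Visit 18.
    At 3: go right to 23.
      23 is a leaf — visit 23.
    Visit 3.
  At 4: no right child.
  Visit 4.
At 37: go right to 5.
  At 5: go left to 39.
    39 is a leaf — visit 39.
  At 5: go right to 1.
    1 is a leaf — visit 1.
  Visit 5.
Visit 37.
Full post-order sequence: 35, 33, 18, 23, 3, 4, 39, 1, 5, 37.

1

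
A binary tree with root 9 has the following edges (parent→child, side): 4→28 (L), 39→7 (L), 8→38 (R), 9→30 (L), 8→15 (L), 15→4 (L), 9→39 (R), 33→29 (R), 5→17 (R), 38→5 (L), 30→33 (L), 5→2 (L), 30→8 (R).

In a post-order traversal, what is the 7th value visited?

Post-order visits the left subtree, then the right subtree, then the node.
At 9: go left to 30.
  At 30: go left to 33.
    At 33: no left child.
    At 33: go right to 29.
      29 is a leaf — visit 29.
    Visit 33.
  At 30: go right to 8.
    At 8: go left to 15.
      At 15: go left to 4.
        At 4: go left to 28.
          28 is a leaf — visit 28.
        At 4: no right child.
        Visit 4.
      At 15: no right child.
      Visit 15.
    At 8: go right to 38.
      At 38: go left to 5.
        At 5: go left to 2.
          2 is a leaf — visit 2.
        At 5: go right to 17.
          17 is a leaf — visit 17.
        Visit 5.
      At 38: no right child.
      Visit 38.
    Visit 8.
  Visit 30.
At 9: go right to 39.
  At 39: go left to 7.
    7 is a leaf — visit 7.
  At 39: no right child.
  Visit 39.
Visit 9.
Full post-order sequence: 29, 33, 28, 4, 15, 2, 17, 5, 38, 8, 30, 7, 39, 9.

17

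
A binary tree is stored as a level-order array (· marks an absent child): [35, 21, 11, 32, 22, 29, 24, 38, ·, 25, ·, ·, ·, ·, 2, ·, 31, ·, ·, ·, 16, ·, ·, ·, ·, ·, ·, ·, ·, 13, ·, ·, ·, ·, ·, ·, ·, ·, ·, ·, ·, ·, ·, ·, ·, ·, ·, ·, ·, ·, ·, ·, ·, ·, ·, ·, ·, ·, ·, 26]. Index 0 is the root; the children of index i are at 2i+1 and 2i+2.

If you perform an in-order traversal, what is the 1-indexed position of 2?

14

In-order visits the left subtree, then the node, then the right subtree.
At 35: go left to 21.
  At 21: go left to 32.
    At 32: go left to 38.
      At 38: no left child.
      Visit 38.
      At 38: go right to 31.
        31 is a leaf — visit 31.
    Visit 32.
    At 32: no right child.
  Visit 21.
  At 21: go right to 22.
    At 22: go left to 25.
      At 25: no left child.
      Visit 25.
      At 25: go right to 16.
        16 is a leaf — visit 16.
    Visit 22.
    At 22: no right child.
Visit 35.
At 35: go right to 11.
  At 11: go left to 29.
    29 is a leaf — visit 29.
  Visit 11.
  At 11: go right to 24.
    At 24: no left child.
    Visit 24.
    At 24: go right to 2.
      At 2: go left to 13.
        At 13: go left to 26.
          26 is a leaf — visit 26.
        Visit 13.
        At 13: no right child.
      Visit 2.
      At 2: no right child.
Full in-order sequence: 38, 31, 32, 21, 25, 16, 22, 35, 29, 11, 24, 26, 13, 2.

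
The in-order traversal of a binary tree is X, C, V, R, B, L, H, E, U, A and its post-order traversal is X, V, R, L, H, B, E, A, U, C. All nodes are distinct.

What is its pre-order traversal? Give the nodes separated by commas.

The last element of post-order is the root; it splits in-order into left and right subtrees.
Root C: left subtree has 1 node {X}, right has 8 {V, R, B, L, H, E, U, A}.
  Root U: left subtree has 6 nodes {V, R, B, L, H, E}, right has 1 {A}.
    Root E: left subtree has 5 nodes {V, R, B, L, H}, right has 0 { }.
      Root B: left subtree has 2 nodes {V, R}, right has 2 {L, H}.
        Root R: left subtree has 1 node {V}, right has 0 { }.
        Root H: left subtree has 1 node {L}, right has 0 { }.

C, X, U, E, B, R, V, H, L, A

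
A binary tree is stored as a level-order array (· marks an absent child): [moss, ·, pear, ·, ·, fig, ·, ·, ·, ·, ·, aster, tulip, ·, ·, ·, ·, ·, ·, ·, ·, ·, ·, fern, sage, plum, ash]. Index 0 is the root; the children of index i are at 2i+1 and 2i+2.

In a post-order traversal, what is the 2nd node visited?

Post-order visits the left subtree, then the right subtree, then the node.
At moss: no left child.
At moss: go right to pear.
  At pear: go left to fig.
    At fig: go left to aster.
      At aster: go left to fern.
        fern is a leaf — visit fern.
      At aster: go right to sage.
        sage is a leaf — visit sage.
      Visit aster.
    At fig: go right to tulip.
      At tulip: go left to plum.
        plum is a leaf — visit plum.
      At tulip: go right to ash.
        ash is a leaf — visit ash.
      Visit tulip.
    Visit fig.
  At pear: no right child.
  Visit pear.
Visit moss.
Full post-order sequence: fern, sage, aster, plum, ash, tulip, fig, pear, moss.

sage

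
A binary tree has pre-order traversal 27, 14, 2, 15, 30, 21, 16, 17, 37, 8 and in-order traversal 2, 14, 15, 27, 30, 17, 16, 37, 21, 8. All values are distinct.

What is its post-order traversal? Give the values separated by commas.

2, 15, 14, 17, 37, 16, 8, 21, 30, 27

The first element of pre-order is the root; it splits in-order into left and right subtrees.
Root 27: left subtree has 3 nodes {2, 14, 15}, right has 6 {30, 17, 16, 37, 21, 8}.
  Root 14: left subtree has 1 node {2}, right has 1 {15}.
  Root 30: left subtree has 0 nodes { }, right has 5 {17, 16, 37, 21, 8}.
    Root 21: left subtree has 3 nodes {17, 16, 37}, right has 1 {8}.
      Root 16: left subtree has 1 node {17}, right has 1 {37}.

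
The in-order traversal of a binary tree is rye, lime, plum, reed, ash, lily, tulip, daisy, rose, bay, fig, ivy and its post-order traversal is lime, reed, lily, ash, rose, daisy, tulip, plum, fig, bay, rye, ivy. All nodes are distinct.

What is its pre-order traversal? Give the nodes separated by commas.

ivy, rye, bay, plum, lime, tulip, ash, reed, lily, daisy, rose, fig

The last element of post-order is the root; it splits in-order into left and right subtrees.
Root ivy: left subtree has 11 nodes {rye, lime, plum, reed, ash, lily, tulip, daisy, rose, bay, fig}, right has 0 { }.
  Root rye: left subtree has 0 nodes { }, right has 10 {lime, plum, reed, ash, lily, tulip, daisy, rose, bay, fig}.
    Root bay: left subtree has 8 nodes {lime, plum, reed, ash, lily, tulip, daisy, rose}, right has 1 {fig}.
      Root plum: left subtree has 1 node {lime}, right has 6 {reed, ash, lily, tulip, daisy, rose}.
        Root tulip: left subtree has 3 nodes {reed, ash, lily}, right has 2 {daisy, rose}.
          Root ash: left subtree has 1 node {reed}, right has 1 {lily}.
          Root daisy: left subtree has 0 nodes { }, right has 1 {rose}.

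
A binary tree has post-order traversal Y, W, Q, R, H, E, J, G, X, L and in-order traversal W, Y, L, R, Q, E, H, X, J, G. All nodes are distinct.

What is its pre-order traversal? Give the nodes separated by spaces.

L W Y X E R Q H G J

The last element of post-order is the root; it splits in-order into left and right subtrees.
Root L: left subtree has 2 nodes {W, Y}, right has 7 {R, Q, E, H, X, J, G}.
  Root W: left subtree has 0 nodes { }, right has 1 {Y}.
  Root X: left subtree has 4 nodes {R, Q, E, H}, right has 2 {J, G}.
    Root E: left subtree has 2 nodes {R, Q}, right has 1 {H}.
      Root R: left subtree has 0 nodes { }, right has 1 {Q}.
    Root G: left subtree has 1 node {J}, right has 0 { }.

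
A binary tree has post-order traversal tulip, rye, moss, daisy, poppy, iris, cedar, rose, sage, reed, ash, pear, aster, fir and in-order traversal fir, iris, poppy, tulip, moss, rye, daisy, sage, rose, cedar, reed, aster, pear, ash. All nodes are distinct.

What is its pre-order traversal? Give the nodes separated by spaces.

The last element of post-order is the root; it splits in-order into left and right subtrees.
Root fir: left subtree has 0 nodes { }, right has 13 {iris, poppy, tulip, moss, rye, daisy, sage, rose, cedar, reed, aster, pear, ash}.
  Root aster: left subtree has 10 nodes {iris, poppy, tulip, moss, rye, daisy, sage, rose, cedar, reed}, right has 2 {pear, ash}.
    Root reed: left subtree has 9 nodes {iris, poppy, tulip, moss, rye, daisy, sage, rose, cedar}, right has 0 { }.
      Root sage: left subtree has 6 nodes {iris, poppy, tulip, moss, rye, daisy}, right has 2 {rose, cedar}.
        Root iris: left subtree has 0 nodes { }, right has 5 {poppy, tulip, moss, rye, daisy}.
          Root poppy: left subtree has 0 nodes { }, right has 4 {tulip, moss, rye, daisy}.
            Root daisy: left subtree has 3 nodes {tulip, moss, rye}, right has 0 { }.
              Root moss: left subtree has 1 node {tulip}, right has 1 {rye}.
        Root rose: left subtree has 0 nodes { }, right has 1 {cedar}.
    Root pear: left subtree has 0 nodes { }, right has 1 {ash}.

fir aster reed sage iris poppy daisy moss tulip rye rose cedar pear ash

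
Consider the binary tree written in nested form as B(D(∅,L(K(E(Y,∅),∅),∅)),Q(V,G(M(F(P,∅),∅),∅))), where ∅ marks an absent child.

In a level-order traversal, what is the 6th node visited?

Level-order visits nodes level by level from the root, left to right within each level.
Level 0: B
Level 1: D, Q
Level 2: L, V, G
Level 3: K, M
Level 4: E, F
Level 5: Y, P
Full level-order sequence: B, D, Q, L, V, G, K, M, E, F, Y, P.

G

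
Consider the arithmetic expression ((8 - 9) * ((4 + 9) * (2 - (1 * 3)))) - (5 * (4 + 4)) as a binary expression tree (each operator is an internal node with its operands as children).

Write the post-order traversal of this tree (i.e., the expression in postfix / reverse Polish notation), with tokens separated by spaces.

8 9 - 4 9 + 2 1 3 * - * * 5 4 4 + * -

Post-order on an expression tree gives postfix notation: for each operator, emit left operand, right operand, then the operator.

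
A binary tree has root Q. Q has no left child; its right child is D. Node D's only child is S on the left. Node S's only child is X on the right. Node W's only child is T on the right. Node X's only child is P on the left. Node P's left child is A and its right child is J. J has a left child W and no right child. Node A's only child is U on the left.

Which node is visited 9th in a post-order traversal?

D

Post-order visits the left subtree, then the right subtree, then the node.
At Q: no left child.
At Q: go right to D.
  At D: go left to S.
    At S: no left child.
    At S: go right to X.
      At X: go left to P.
        At P: go left to A.
          At A: go left to U.
            U is a leaf — visit U.
          At A: no right child.
          Visit A.
        At P: go right to J.
          At J: go left to W.
            At W: no left child.
            At W: go right to T.
              T is a leaf — visit T.
            Visit W.
          At J: no right child.
          Visit J.
        Visit P.
      At X: no right child.
      Visit X.
    Visit S.
  At D: no right child.
  Visit D.
Visit Q.
Full post-order sequence: U, A, T, W, J, P, X, S, D, Q.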